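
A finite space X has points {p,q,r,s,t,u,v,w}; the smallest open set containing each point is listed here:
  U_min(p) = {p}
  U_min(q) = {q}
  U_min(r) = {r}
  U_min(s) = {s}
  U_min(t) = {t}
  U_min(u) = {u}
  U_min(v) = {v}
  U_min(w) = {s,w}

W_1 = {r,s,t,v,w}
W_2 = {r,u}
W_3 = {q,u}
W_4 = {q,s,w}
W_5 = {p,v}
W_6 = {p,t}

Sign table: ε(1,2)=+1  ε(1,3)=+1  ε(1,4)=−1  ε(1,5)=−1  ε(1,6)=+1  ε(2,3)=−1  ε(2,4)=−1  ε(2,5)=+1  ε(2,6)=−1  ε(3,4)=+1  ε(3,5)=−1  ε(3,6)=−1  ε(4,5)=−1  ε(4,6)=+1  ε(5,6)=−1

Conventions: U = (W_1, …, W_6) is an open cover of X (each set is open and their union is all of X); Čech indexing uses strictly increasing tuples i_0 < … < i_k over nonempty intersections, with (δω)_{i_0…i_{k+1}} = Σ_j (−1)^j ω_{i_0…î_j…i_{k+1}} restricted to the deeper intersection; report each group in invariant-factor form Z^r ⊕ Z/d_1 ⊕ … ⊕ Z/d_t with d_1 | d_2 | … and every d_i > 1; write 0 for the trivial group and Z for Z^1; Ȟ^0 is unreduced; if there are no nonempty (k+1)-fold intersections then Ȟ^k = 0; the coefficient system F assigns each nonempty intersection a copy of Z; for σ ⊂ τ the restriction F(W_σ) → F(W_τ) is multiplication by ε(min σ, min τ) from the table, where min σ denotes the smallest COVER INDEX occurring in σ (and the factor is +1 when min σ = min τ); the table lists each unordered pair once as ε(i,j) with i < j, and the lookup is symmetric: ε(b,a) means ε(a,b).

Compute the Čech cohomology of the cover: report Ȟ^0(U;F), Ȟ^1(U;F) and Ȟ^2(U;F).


cover nerve:
  W12={r} W14={s,w} W15={v} W16={t} W23={u} W34={q} W56={p}
C dims 6,7; δ0: rk 5, SNF 1^5
Ȟ^0: (6−5)−0=1 ⇒ Z
Ȟ^1: (7−0)−5=2 ⇒ Z^2
Ȟ^2: (0−0)−0=0 ⇒ 0

Ȟ^0(U;F) ≅ Z; Ȟ^1(U;F) ≅ Z^2; Ȟ^2(U;F) ≅ 0


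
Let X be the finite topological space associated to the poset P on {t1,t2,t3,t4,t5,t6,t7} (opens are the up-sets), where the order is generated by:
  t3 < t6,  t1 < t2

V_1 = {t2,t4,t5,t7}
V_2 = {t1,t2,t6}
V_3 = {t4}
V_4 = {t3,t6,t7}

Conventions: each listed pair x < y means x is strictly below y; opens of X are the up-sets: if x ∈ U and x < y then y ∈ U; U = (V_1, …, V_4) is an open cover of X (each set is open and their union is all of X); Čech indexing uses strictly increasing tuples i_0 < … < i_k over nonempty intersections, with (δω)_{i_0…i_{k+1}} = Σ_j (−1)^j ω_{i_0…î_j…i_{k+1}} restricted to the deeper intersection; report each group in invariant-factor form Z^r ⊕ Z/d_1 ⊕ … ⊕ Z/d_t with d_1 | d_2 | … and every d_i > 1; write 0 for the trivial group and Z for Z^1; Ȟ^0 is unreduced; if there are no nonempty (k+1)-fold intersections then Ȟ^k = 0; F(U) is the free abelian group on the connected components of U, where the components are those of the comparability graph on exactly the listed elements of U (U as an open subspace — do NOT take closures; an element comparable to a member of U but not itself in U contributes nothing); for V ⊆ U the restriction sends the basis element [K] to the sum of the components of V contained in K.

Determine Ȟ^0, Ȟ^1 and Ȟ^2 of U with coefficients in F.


Ȟ^0 = Z^5, Ȟ^1 = 0, Ȟ^2 = 0

nonempty intersections:
  V12={t2} V13={t4} V14={t7} V24={t6}
components per intersection:
  V1: {t2} {t4} {t5} {t7}
  V2: {t1,t2} {t6}
  V3: {t4}
  V4: {t3,t6} {t7}
  V12: {t2}
  V13: {t4}
  V14: {t7}
  V24: {t6}
C dims 9,4; δ0: rk 4, SNF 1^4
Ȟ^0: (9−4)−0=5 ⇒ Z^5
Ȟ^1: (4−0)−4=0 ⇒ 0
Ȟ^2: (0−0)−0=0 ⇒ 0


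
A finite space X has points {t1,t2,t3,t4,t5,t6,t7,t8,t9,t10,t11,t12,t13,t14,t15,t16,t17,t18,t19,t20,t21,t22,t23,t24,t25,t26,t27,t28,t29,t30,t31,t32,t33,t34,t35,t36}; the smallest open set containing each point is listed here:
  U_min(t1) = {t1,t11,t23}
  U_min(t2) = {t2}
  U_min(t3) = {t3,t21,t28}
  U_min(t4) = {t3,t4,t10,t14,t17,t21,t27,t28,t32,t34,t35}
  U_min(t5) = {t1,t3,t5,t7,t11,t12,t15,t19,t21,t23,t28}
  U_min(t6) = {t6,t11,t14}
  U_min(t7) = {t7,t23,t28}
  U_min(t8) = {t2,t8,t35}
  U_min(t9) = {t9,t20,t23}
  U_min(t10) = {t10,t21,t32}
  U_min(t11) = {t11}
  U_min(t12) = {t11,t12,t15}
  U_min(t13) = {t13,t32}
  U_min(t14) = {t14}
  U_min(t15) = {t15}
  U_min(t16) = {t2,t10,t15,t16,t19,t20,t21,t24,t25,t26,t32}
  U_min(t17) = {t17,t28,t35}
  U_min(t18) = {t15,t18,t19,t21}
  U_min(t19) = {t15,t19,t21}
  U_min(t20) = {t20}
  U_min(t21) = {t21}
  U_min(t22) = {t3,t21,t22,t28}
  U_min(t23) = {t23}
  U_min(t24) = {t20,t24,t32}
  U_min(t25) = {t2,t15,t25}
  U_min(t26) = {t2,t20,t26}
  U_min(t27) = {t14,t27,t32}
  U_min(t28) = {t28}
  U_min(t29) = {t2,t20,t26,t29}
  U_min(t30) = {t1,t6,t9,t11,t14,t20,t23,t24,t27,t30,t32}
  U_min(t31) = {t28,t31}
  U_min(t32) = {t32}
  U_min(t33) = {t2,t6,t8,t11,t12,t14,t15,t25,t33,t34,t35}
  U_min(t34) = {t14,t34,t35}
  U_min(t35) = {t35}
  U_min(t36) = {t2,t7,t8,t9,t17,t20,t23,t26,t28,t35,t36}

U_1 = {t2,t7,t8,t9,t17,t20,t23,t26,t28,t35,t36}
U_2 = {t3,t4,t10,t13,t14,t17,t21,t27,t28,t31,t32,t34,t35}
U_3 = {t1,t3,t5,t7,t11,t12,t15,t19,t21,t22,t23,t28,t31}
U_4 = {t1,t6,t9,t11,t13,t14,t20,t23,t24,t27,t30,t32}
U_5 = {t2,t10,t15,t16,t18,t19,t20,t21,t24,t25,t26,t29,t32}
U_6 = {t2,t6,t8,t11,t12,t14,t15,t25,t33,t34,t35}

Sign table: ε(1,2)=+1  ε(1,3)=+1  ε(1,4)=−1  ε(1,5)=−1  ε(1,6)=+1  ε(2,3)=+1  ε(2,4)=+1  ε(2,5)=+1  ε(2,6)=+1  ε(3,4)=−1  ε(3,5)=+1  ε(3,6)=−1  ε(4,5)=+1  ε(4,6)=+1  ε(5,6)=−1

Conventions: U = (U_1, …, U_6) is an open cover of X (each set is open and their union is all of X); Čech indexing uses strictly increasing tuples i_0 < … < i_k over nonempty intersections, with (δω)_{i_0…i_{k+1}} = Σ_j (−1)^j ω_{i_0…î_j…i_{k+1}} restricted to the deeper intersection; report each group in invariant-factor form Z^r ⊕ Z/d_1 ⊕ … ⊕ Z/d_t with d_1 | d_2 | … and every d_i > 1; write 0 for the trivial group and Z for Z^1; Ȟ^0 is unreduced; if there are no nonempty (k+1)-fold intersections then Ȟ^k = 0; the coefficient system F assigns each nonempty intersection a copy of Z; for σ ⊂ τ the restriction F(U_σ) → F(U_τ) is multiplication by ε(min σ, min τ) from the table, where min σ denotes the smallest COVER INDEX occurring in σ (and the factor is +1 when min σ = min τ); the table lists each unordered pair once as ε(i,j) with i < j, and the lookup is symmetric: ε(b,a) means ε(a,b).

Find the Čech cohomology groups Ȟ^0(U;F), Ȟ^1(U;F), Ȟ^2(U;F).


Ȟ^0 = 0; Ȟ^1 = Z/2; Ȟ^2 = Z

nonempty intersections:
  U12={t17,t28,t35} U13={t7,t23,t28} U14={t9,t20,t23} U15={t2,t20,t26} U16={t2,t8,t35} U23={t3,t21,t28,t31} U24={t13,t14,t27,t32} U25={t10,t21,t32} U26={t14,t34,t35} U34={t1,t11,t23} U35={t15,t19,t21} U36={t11,t12,t15} U45={t20,t24,t32} U46={t6,t11,t14} U56={t2,t15,t25}
  U123={t28} U126={t35} U134={t23} U145={t20} U156={t2} U235={t21} U245={t32} U246={t14} U346={t11} U356={t15}
C dims 6,15,10; δ0: rk 6, SNF 1^5·2; δ1: rk 9, SNF 1^9
Ȟ^0: (6−6)−0=0 ⇒ 0
Ȟ^1: (15−9)−6=0 plus torsion [2] ⇒ Z/2
Ȟ^2: (10−0)−9=1 ⇒ Z


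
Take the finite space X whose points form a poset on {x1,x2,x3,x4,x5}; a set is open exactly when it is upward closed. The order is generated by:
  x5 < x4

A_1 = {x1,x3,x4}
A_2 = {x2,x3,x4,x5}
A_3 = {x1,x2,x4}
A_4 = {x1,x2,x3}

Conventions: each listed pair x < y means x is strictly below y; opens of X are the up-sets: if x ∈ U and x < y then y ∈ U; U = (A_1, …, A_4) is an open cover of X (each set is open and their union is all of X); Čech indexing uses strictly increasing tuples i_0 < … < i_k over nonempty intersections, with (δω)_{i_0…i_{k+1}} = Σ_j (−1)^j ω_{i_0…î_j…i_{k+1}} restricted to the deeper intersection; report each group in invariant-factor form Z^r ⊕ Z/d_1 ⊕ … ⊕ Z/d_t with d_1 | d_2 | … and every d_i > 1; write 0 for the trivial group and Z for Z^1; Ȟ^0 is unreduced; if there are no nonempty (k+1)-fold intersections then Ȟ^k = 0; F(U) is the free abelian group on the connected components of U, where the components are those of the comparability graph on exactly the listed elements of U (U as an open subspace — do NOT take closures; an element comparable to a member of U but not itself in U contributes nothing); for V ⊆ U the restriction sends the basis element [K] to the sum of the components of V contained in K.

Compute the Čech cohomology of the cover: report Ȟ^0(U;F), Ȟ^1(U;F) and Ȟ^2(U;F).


cover nerve:
  A12={x3,x4} A13={x1,x4} A14={x1,x3} A23={x2,x4} A24={x2,x3} A34={x1,x2}
  A123={x4} A124={x3} A134={x1} A234={x2}
components per intersection:
  A1: {x1} {x3} {x4}
  A2: {x2} {x3} {x4,x5}
  A3: {x1} {x2} {x4}
  A4: {x1} {x2} {x3}
  A12: {x3} {x4}
  A13: {x1} {x4}
  A14: {x1} {x3}
  A23: {x2} {x4}
  A24: {x2} {x3}
  A34: {x1} {x2}
  A123: {x4}
  A124: {x3}
  A134: {x1}
  A234: {x2}
C dims 12,12,4; δ0: rk 8, SNF 1^8; δ1: rk 4, SNF 1^4
Ȟ^0: (12−8)−0=4 ⇒ Z^4
Ȟ^1: (12−4)−8=0 ⇒ 0
Ȟ^2: (4−0)−4=0 ⇒ 0

Ȟ^0(U;F) ≅ Z^4, Ȟ^1(U;F) ≅ 0 and Ȟ^2(U;F) ≅ 0


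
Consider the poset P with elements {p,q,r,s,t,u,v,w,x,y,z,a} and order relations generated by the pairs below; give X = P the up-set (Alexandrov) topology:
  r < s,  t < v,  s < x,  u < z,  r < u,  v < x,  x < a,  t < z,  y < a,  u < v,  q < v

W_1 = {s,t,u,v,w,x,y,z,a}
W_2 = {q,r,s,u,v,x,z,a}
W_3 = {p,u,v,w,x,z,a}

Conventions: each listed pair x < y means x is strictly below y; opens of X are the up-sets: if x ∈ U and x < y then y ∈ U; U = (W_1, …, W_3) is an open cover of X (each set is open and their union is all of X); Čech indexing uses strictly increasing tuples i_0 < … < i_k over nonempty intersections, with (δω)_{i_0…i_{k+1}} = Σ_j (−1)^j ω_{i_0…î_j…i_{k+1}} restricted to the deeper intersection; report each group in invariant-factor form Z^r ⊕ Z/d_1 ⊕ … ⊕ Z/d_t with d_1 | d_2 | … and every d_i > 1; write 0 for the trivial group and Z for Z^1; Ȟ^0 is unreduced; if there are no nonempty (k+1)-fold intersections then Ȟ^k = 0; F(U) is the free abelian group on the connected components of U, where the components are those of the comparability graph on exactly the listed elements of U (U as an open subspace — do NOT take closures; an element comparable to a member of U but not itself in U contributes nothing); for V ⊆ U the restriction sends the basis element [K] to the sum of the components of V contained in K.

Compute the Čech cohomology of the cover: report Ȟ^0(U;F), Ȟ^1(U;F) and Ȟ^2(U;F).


cover nerve:
  W12={s,u,v,x,z,a} W13={u,v,w,x,z,a} W23={u,v,x,z,a}
  W123={u,v,x,z,a}
components per intersection:
  W1: {s,t,u,v,x,y,z,a} {w}
  W2: {q,r,s,u,v,x,z,a}
  W3: {p} {u,v,x,z,a} {w}
  W12: {s,u,v,x,z,a}
  W13: {u,v,x,z,a} {w}
  W23: {u,v,x,z,a}
  W123: {u,v,x,z,a}
C dims 6,4,1; δ0: rk 3, SNF 1^3; δ1: rk 1, SNF 1^1
Ȟ^0: (6−3)−0=3 ⇒ Z^3
Ȟ^1: (4−1)−3=0 ⇒ 0
Ȟ^2: (1−0)−1=0 ⇒ 0

Ȟ^0 = Z^3; Ȟ^1 = 0; Ȟ^2 = 0


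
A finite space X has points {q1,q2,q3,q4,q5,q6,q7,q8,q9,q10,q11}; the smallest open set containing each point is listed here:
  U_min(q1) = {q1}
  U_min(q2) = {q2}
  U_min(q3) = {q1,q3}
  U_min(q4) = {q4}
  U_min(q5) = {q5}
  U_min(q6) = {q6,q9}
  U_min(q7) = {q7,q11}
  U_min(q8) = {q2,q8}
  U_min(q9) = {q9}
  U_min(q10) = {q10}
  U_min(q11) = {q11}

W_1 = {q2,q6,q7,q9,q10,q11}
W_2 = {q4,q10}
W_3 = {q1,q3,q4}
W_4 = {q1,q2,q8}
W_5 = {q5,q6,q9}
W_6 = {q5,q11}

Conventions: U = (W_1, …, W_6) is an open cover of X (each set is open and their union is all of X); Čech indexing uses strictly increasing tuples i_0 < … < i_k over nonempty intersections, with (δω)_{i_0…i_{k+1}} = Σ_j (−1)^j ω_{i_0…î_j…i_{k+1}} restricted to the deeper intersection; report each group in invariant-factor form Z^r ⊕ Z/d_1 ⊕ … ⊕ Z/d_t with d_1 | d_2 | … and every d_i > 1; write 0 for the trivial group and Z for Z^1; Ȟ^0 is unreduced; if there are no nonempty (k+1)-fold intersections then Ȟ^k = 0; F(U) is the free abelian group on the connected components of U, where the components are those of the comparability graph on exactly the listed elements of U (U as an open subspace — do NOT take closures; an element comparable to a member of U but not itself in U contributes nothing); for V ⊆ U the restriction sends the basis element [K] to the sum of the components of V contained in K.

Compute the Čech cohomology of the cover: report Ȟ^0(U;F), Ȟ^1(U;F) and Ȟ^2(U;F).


nonempty overlaps:
  W12={q10} W14={q2} W15={q6,q9} W16={q11} W23={q4} W34={q1} W56={q5}
components per intersection:
  W1: {q2} {q6,q9} {q7,q11} {q10}
  W2: {q4} {q10}
  W3: {q1,q3} {q4}
  W4: {q1} {q2,q8}
  W5: {q5} {q6,q9}
  W6: {q5} {q11}
  W12: {q10}
  W14: {q2}
  W15: {q6,q9}
  W16: {q11}
  W23: {q4}
  W34: {q1}
  W56: {q5}
C dims 14,7; δ0: rk 7, SNF 1^7
degree 0: 14−7−0 = 7 → Ȟ^0 ≅ Z^7
degree 1: 7−0−7 = 0 → Ȟ^1 ≅ 0
degree 2: 0−0−0 = 0 → Ȟ^2 ≅ 0

Ȟ^0(U;F) ≅ Z^7, Ȟ^1(U;F) ≅ 0, Ȟ^2(U;F) ≅ 0


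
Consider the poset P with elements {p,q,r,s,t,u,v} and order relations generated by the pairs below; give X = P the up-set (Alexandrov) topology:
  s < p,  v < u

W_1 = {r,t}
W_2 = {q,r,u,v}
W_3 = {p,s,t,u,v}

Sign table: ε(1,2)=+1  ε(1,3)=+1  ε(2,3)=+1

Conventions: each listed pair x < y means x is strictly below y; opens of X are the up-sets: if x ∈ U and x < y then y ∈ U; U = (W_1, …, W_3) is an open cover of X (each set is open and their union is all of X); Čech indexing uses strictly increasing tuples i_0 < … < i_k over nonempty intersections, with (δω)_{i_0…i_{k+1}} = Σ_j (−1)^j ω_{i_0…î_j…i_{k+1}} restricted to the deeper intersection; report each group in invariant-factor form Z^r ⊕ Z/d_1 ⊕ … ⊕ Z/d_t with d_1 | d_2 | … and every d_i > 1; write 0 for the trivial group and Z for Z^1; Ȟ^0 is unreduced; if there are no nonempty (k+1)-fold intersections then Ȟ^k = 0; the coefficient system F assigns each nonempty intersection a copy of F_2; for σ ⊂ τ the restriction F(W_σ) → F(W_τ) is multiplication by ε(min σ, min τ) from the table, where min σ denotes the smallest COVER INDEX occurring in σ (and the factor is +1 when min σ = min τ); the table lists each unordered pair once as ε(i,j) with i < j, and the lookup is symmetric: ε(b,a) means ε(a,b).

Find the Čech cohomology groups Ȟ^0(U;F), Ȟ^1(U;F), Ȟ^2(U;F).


Ȟ^0 = Z/2, Ȟ^1 = Z/2 and Ȟ^2 = 0

cover nerve:
  W12={r} W13={t} W23={u,v}
C dims 3,3; δ0: rk_F2 2
Ȟ^0: (3−2)−0=1 ⇒ Z/2
Ȟ^1: (3−0)−2=1 ⇒ Z/2
Ȟ^2: (0−0)−0=0 ⇒ 0


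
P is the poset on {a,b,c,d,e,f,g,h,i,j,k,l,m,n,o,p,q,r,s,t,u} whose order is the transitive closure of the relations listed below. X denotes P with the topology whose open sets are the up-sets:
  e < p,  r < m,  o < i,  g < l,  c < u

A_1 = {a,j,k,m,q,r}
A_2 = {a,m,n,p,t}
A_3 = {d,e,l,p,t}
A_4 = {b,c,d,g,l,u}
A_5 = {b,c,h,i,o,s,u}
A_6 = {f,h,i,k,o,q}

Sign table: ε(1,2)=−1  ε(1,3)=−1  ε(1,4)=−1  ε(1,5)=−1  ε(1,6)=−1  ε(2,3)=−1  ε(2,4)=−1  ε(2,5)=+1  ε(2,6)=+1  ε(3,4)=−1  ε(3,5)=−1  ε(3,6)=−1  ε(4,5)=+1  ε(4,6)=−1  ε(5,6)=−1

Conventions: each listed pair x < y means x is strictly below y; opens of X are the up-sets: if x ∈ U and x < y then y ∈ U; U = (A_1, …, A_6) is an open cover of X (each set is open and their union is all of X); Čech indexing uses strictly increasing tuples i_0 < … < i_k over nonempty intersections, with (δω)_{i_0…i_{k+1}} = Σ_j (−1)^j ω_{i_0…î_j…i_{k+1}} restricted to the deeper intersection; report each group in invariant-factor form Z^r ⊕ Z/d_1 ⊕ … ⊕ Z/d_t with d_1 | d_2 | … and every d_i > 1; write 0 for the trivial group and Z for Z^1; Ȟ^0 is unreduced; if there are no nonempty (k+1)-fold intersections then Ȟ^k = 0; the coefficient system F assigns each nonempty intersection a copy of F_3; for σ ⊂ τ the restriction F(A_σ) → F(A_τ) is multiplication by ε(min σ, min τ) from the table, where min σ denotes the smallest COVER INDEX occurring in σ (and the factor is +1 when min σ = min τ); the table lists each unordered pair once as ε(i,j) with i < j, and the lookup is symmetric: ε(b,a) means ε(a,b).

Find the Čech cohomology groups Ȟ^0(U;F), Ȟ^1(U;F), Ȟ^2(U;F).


Ȟ^0 ≅ 0; Ȟ^1 ≅ 0; Ȟ^2 ≅ 0

intersection data:
  A12={a,m} A16={k,q} A23={p,t} A34={d,l} A45={b,c,u} A56={h,i,o}
C dims 6,6; δ0: rk_F3 6
Ȟ^0 = (6 − 6) − 0 = 0, so Ȟ^0 ≅ 0
Ȟ^1 = (6 − 0) − 6 = 0, so Ȟ^1 ≅ 0
Ȟ^2 = (0 − 0) − 0 = 0, so Ȟ^2 ≅ 0


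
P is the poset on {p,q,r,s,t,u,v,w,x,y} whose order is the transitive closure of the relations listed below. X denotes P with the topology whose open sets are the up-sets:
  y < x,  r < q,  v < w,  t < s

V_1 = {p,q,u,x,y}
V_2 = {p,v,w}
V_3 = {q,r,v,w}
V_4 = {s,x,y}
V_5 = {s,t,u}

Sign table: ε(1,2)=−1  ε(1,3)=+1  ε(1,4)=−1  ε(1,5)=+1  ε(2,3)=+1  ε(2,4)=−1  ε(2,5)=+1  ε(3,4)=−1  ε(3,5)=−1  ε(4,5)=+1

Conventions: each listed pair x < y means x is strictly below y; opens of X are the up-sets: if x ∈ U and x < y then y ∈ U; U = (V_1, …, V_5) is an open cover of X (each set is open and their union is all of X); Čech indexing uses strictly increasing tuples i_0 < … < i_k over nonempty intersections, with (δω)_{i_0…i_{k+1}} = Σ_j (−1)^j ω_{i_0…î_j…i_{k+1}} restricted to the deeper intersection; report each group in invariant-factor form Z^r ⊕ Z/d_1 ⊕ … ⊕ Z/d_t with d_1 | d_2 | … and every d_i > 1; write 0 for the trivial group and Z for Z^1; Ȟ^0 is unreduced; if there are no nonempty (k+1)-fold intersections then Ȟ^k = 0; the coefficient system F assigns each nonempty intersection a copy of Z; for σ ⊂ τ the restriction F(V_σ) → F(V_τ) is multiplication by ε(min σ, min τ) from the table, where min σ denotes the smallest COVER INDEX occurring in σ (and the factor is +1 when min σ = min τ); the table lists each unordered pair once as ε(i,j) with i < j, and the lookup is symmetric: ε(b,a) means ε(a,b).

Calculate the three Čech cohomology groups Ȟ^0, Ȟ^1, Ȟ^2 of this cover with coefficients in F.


nonempty intersections:
  V12={p} V13={q} V14={x,y} V15={u} V23={v,w} V45={s}
C dims 5,6; δ0: rk 5, SNF 1^4·2
Ȟ^0: (5−5)−0=0 ⇒ 0
Ȟ^1: (6−0)−5=1 plus torsion [2] ⇒ Z ⊕ Z/2
Ȟ^2: (0−0)−0=0 ⇒ 0

Ȟ^0 = 0,  Ȟ^1 = Z ⊕ Z/2,  Ȟ^2 = 0


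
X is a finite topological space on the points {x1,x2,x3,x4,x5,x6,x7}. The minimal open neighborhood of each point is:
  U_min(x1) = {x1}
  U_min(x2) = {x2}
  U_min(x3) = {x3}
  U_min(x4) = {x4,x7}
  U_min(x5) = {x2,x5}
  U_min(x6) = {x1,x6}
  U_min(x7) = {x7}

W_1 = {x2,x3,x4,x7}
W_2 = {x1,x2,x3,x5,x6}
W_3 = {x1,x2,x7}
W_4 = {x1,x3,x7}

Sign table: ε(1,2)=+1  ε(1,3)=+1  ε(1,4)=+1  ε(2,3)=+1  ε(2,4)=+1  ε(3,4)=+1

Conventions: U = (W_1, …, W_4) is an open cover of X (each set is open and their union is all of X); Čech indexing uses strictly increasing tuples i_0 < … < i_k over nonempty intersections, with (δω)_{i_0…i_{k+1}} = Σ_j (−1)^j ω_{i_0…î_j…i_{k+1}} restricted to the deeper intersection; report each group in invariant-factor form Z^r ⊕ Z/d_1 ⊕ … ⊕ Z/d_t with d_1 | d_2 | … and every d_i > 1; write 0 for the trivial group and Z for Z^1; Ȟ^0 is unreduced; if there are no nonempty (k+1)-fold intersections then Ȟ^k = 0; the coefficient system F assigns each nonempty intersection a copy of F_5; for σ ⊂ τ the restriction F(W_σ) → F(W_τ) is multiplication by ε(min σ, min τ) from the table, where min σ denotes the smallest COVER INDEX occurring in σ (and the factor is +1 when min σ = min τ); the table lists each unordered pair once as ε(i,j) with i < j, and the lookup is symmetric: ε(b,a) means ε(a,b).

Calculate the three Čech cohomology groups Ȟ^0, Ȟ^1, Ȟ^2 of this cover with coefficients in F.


Ȟ^0 ≅ Z/5, Ȟ^1 ≅ 0, Ȟ^2 ≅ Z/5

cover nerve:
  W12={x2,x3} W13={x2,x7} W14={x3,x7} W23={x1,x2} W24={x1,x3} W34={x1,x7}
  W123={x2} W124={x3} W134={x7} W234={x1}
C dims 4,6,4; δ0: rk_F5 3; δ1: rk_F5 3
Ȟ^0: (4−3)−0=1 ⇒ Z/5
Ȟ^1: (6−3)−3=0 ⇒ 0
Ȟ^2: (4−0)−3=1 ⇒ Z/5


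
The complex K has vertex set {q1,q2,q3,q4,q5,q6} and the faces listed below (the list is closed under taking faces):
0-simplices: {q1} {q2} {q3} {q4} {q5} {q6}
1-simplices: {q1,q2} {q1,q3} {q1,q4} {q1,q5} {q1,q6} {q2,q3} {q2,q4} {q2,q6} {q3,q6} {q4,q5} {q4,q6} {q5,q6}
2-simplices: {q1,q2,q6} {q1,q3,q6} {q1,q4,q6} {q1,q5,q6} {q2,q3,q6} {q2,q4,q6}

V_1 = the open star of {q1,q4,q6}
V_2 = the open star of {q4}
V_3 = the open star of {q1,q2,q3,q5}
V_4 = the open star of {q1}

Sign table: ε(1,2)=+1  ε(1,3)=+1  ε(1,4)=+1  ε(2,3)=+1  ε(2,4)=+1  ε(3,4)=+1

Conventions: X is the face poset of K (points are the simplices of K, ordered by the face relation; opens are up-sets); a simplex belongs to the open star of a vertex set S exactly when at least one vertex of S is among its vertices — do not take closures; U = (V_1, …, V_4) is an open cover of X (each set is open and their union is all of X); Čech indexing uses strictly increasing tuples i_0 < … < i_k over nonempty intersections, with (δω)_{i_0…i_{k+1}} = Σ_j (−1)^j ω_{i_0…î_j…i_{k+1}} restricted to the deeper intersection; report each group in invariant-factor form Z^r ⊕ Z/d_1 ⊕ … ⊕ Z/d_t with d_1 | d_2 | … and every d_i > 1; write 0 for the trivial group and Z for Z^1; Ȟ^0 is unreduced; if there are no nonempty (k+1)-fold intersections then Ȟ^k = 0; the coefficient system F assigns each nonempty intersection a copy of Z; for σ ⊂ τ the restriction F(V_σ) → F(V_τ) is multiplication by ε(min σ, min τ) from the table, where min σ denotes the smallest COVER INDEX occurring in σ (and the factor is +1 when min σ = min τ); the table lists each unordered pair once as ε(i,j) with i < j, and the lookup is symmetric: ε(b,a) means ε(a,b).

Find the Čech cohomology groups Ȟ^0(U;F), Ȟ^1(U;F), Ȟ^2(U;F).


nerve simplices:
  V1={{q1},{q4},{q6},{q1,q2},{q1,q3},{q1,q4},{q1,q5},{q1,q6},{q2,q4},{q2,q6},{q3,q6},{q4,q5},{q4,q6},{q5,q6},{q1,q2,q6},{q1,q3,q6},{q1,q4,q6},{q1,q5,q6},{q2,q3,q6},{q2,q4,q6}} V2={{q4},{q1,q4},{q2,q4},{q4,q5},{q4,q6},{q1,q4,q6},{q2,q4,q6}} V3={{q1},{q2},{q3},{q5},{q1,q2},{q1,q3},{q1,q4},{q1,q5},{q1,q6},{q2,q3},{q2,q4},{q2,q6},{q3,q6},{q4,q5},{q5,q6},{q1,q2,q6},{q1,q3,q6},{q1,q4,q6},{q1,q5,q6},{q2,q3,q6},{q2,q4,q6}} V4={{q1},{q1,q2},{q1,q3},{q1,q4},{q1,q5},{q1,q6},{q1,q2,q6},{q1,q3,q6},{q1,q4,q6},{q1,q5,q6}}
  V12={{q4},{q1,q4},{q2,q4},{q4,q5},{q4,q6},{q1,q4,q6},{q2,q4,q6}} V13={{q1},{q1,q2},{q1,q3},{q1,q4},{q1,q5},{q1,q6},{q2,q4},{q2,q6},{q3,q6},{q4,q5},{q5,q6},{q1,q2,q6},{q1,q3,q6},{q1,q4,q6},{q1,q5,q6},{q2,q3,q6},{q2,q4,q6}} V14={{q1},{q1,q2},{q1,q3},{q1,q4},{q1,q5},{q1,q6},{q1,q2,q6},{q1,q3,q6},{q1,q4,q6},{q1,q5,q6}} V23={{q1,q4},{q2,q4},{q4,q5},{q1,q4,q6},{q2,q4,q6}} V24={{q1,q4},{q1,q4,q6}} V34={{q1},{q1,q2},{q1,q3},{q1,q4},{q1,q5},{q1,q6},{q1,q2,q6},{q1,q3,q6},{q1,q4,q6},{q1,q5,q6}}
  V123={{q1,q4},{q2,q4},{q4,q5},{q1,q4,q6},{q2,q4,q6}} V124={{q1,q4},{q1,q4,q6}} V134={{q1},{q1,q2},{q1,q3},{q1,q4},{q1,q5},{q1,q6},{q1,q2,q6},{q1,q3,q6},{q1,q4,q6},{q1,q5,q6}} V234={{q1,q4},{q1,q4,q6}}
  V1234={{q1,q4},{q1,q4,q6}}
C dims 4,6,4,1; δ0: rk 3, SNF 1^3; δ1: rk 3, SNF 1^3; δ2: rk 1, SNF 1^1
degree 0: 4−3−0 = 1 → Ȟ^0 ≅ Z
degree 1: 6−3−3 = 0 → Ȟ^1 ≅ 0
degree 2: 4−1−3 = 0 → Ȟ^2 ≅ 0

Ȟ^0(U;F) ≅ Z; Ȟ^1(U;F) ≅ 0; Ȟ^2(U;F) ≅ 0


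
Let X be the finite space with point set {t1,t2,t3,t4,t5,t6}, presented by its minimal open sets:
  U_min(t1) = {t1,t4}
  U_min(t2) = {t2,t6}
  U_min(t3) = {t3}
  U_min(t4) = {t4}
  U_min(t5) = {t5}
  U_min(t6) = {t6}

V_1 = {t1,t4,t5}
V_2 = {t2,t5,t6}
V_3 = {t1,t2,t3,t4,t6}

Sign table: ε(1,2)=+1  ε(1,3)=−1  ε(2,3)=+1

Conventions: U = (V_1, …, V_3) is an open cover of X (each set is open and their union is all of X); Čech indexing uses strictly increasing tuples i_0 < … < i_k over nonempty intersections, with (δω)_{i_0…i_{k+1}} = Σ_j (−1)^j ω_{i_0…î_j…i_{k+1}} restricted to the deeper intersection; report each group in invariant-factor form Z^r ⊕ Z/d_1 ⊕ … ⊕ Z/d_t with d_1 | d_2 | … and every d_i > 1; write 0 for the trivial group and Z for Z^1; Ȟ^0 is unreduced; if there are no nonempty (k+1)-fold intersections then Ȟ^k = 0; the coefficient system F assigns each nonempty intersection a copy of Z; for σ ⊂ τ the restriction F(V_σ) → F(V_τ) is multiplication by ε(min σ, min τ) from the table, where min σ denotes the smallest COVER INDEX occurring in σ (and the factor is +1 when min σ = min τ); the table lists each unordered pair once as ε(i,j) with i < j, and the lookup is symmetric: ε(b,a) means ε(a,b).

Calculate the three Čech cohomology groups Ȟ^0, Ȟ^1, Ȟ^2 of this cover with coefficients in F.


Ȟ^0(U;F) ≅ 0, Ȟ^1(U;F) ≅ Z/2, Ȟ^2(U;F) ≅ 0

nonempty intersections:
  V12={t5} V13={t1,t4} V23={t2,t6}
C dims 3,3; δ0: rk 3, SNF 1^2·2
Ȟ^0: (3−3)−0=0 ⇒ 0
Ȟ^1: (3−0)−3=0 plus torsion [2] ⇒ Z/2
Ȟ^2: (0−0)−0=0 ⇒ 0


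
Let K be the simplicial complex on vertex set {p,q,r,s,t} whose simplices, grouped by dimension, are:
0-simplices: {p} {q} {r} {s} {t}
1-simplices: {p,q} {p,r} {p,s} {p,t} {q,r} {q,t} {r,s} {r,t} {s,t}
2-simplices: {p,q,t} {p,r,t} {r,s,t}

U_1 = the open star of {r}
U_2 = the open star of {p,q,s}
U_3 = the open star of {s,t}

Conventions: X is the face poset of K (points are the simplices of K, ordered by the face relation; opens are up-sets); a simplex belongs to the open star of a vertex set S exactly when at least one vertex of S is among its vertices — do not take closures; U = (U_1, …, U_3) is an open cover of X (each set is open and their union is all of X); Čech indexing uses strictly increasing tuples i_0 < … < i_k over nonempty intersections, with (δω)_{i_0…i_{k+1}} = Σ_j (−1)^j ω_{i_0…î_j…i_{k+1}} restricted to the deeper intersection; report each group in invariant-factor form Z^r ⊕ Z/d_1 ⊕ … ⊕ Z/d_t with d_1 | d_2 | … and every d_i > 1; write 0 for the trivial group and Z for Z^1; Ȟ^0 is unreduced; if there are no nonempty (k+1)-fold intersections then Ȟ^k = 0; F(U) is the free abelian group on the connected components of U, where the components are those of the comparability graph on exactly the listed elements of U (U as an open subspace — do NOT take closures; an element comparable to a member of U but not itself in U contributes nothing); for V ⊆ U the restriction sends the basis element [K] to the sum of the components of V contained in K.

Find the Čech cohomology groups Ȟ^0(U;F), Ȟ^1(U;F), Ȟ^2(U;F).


Ȟ^0(U;F) ≅ Z,  Ȟ^1(U;F) ≅ Z^2,  Ȟ^2(U;F) ≅ 0

nonempty intersections:
  U1={{r},{p,r},{q,r},{r,s},{r,t},{p,r,t},{r,s,t}} U2={{p},{q},{s},{p,q},{p,r},{p,s},{p,t},{q,r},{q,t},{r,s},{s,t},{p,q,t},{p,r,t},{r,s,t}} U3={{s},{t},{p,s},{p,t},{q,t},{r,s},{r,t},{s,t},{p,q,t},{p,r,t},{r,s,t}}
  U12={{p,r},{q,r},{r,s},{p,r,t},{r,s,t}} U13={{r,s},{r,t},{p,r,t},{r,s,t}} U23={{s},{p,s},{p,t},{q,t},{r,s},{s,t},{p,q,t},{p,r,t},{r,s,t}}
  U123={{r,s},{p,r,t},{r,s,t}}
components per intersection:
  U1: {{r},{p,r},{q,r},{r,s},{r,t},{p,r,t},{r,s,t}}
  U2: {{p},{q},{s},{p,q},{p,r},{p,s},{p,t},{q,r},{q,t},{r,s},{s,t},{p,q,t},{p,r,t},{r,s,t}}
  U3: {{s},{t},{p,s},{p,t},{q,t},{r,s},{r,t},{s,t},{p,q,t},{p,r,t},{r,s,t}}
  U12: {{p,r},{p,r,t}} {{q,r}} {{r,s},{r,s,t}}
  U13: {{r,s},{r,t},{p,r,t},{r,s,t}}
  U23: {{s},{p,s},{r,s},{s,t},{r,s,t}} {{p,t},{q,t},{p,q,t},{p,r,t}}
  U123: {{r,s},{r,s,t}} {{p,r,t}}
C dims 3,6,2; δ0: rk 2, SNF 1^2; δ1: rk 2, SNF 1^2
Ȟ^0: (3−2)−0=1 ⇒ Z
Ȟ^1: (6−2)−2=2 ⇒ Z^2
Ȟ^2: (2−0)−2=0 ⇒ 0


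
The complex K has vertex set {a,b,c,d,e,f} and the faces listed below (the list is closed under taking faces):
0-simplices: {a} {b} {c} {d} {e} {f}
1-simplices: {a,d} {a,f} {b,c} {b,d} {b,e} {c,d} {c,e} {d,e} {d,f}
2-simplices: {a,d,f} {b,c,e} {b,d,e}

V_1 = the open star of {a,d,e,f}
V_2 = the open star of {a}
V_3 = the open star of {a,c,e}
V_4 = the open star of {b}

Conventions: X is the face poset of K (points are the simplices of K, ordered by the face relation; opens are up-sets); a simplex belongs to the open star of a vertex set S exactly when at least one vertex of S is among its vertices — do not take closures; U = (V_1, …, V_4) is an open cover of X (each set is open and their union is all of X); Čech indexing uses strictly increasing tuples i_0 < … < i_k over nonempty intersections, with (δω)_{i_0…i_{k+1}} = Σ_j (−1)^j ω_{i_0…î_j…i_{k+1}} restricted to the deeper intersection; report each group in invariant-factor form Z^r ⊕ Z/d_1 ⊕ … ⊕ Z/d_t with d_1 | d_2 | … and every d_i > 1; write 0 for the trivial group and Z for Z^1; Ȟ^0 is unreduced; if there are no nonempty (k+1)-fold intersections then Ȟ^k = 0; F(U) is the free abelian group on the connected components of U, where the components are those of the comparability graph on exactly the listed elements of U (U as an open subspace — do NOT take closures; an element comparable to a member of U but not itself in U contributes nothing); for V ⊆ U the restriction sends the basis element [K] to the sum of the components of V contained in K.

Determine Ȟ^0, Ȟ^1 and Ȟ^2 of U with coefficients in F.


nonempty overlaps:
  V1={{a},{d},{e},{f},{a,d},{a,f},{b,d},{b,e},{c,d},{c,e},{d,e},{d,f},{a,d,f},{b,c,e},{b,d,e}} V2={{a},{a,d},{a,f},{a,d,f}} V3={{a},{c},{e},{a,d},{a,f},{b,c},{b,e},{c,d},{c,e},{d,e},{a,d,f},{b,c,e},{b,d,e}} V4={{b},{b,c},{b,d},{b,e},{b,c,e},{b,d,e}}
  V12={{a},{a,d},{a,f},{a,d,f}} V13={{a},{e},{a,d},{a,f},{b,e},{c,d},{c,e},{d,e},{a,d,f},{b,c,e},{b,d,e}} V14={{b,d},{b,e},{b,c,e},{b,d,e}} V23={{a},{a,d},{a,f},{a,d,f}} V34={{b,c},{b,e},{b,c,e},{b,d,e}}
  V123={{a},{a,d},{a,f},{a,d,f}} V134={{b,e},{b,c,e},{b,d,e}}
components per intersection:
  V1: {{a},{d},{e},{f},{a,d},{a,f},{b,d},{b,e},{c,d},{c,e},{d,e},{d,f},{a,d,f},{b,c,e},{b,d,e}}
  V2: {{a},{a,d},{a,f},{a,d,f}}
  V3: {{a},{a,d},{a,f},{a,d,f}} {{c},{e},{b,c},{b,e},{c,d},{c,e},{d,e},{b,c,e},{b,d,e}}
  V4: {{b},{b,c},{b,d},{b,e},{b,c,e},{b,d,e}}
  V12: {{a},{a,d},{a,f},{a,d,f}}
  V13: {{a},{a,d},{a,f},{a,d,f}} {{e},{b,e},{c,e},{d,e},{b,c,e},{b,d,e}} {{c,d}}
  V14: {{b,d},{b,e},{b,c,e},{b,d,e}}
  V23: {{a},{a,d},{a,f},{a,d,f}}
  V34: {{b,c},{b,e},{b,c,e},{b,d,e}}
  V123: {{a},{a,d},{a,f},{a,d,f}}
  V134: {{b,e},{b,c,e},{b,d,e}}
C dims 5,7,2; δ0: rk 4, SNF 1^4; δ1: rk 2, SNF 1^2
degree 0: 5−4−0 = 1 → Ȟ^0 ≅ Z
degree 1: 7−2−4 = 1 → Ȟ^1 ≅ Z
degree 2: 2−0−2 = 0 → Ȟ^2 ≅ 0

Ȟ^0 ≅ Z; Ȟ^1 ≅ Z; Ȟ^2 ≅ 0


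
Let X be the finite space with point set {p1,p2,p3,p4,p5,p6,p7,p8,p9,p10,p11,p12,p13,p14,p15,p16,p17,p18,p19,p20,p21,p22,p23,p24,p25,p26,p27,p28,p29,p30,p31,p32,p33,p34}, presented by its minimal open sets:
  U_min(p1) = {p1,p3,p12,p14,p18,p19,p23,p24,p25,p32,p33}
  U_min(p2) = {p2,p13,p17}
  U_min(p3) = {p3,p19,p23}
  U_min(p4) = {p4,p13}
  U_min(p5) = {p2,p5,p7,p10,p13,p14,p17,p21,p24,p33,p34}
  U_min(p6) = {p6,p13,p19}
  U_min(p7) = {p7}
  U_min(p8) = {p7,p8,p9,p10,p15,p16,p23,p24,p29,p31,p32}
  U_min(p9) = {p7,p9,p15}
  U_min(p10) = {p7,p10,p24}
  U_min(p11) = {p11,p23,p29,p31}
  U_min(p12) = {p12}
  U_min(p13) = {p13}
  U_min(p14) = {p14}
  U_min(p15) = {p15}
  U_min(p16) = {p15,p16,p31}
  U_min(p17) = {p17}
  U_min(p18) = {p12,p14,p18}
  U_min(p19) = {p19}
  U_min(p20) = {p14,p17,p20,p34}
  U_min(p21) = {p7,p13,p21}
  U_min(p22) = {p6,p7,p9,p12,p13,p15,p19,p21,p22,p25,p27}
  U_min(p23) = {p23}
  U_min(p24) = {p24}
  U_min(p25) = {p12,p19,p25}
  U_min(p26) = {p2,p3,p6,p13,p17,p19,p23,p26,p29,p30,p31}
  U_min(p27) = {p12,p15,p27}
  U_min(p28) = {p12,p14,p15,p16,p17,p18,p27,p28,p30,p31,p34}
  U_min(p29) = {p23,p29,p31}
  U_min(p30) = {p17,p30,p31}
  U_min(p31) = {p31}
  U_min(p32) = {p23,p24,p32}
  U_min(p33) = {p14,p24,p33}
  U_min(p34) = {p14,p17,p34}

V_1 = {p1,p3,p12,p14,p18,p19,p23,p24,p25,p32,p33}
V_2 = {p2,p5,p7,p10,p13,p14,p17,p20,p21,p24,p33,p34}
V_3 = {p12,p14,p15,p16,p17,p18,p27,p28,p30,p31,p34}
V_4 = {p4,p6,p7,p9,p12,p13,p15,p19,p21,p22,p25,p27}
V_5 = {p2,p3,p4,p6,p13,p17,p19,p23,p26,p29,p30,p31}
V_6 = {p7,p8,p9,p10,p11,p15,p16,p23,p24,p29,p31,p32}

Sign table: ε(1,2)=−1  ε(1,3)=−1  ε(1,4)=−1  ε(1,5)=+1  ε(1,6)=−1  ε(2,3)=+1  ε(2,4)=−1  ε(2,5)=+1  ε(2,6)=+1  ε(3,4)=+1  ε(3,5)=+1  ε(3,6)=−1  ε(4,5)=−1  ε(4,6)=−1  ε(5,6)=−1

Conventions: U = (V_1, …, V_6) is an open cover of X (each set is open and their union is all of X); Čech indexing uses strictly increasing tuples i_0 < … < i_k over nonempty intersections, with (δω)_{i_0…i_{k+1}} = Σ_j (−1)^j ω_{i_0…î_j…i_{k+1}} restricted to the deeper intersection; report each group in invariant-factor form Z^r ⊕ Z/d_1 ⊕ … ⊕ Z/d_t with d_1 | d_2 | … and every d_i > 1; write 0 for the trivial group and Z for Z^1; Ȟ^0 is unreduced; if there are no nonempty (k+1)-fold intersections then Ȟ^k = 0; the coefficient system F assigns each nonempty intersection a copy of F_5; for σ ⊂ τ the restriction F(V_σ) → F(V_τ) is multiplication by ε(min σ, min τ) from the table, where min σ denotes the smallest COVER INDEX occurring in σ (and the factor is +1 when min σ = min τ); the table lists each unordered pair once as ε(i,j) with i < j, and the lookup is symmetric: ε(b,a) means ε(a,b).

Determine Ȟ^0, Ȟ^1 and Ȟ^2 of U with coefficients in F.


nonempty intersections:
  V12={p14,p24,p33} V13={p12,p14,p18} V14={p12,p19,p25} V15={p3,p19,p23} V16={p23,p24,p32} V23={p14,p17,p34} V24={p7,p13,p21} V25={p2,p13,p17} V26={p7,p10,p24} V34={p12,p15,p27} V35={p17,p30,p31} V36={p15,p16,p31} V45={p4,p6,p13,p19} V46={p7,p9,p15} V56={p23,p29,p31}
  V123={p14} V126={p24} V134={p12} V145={p19} V156={p23} V235={p17} V245={p13} V246={p7} V346={p15} V356={p31}
C dims 6,15,10; δ0: rk_F5 6; δ1: rk_F5 9
Ȟ^0: (6−6)−0=0 ⇒ 0
Ȟ^1: (15−9)−6=0 ⇒ 0
Ȟ^2: (10−0)−9=1 ⇒ Z/5

Ȟ^0 ≅ 0,  Ȟ^1 ≅ 0,  Ȟ^2 ≅ Z/5


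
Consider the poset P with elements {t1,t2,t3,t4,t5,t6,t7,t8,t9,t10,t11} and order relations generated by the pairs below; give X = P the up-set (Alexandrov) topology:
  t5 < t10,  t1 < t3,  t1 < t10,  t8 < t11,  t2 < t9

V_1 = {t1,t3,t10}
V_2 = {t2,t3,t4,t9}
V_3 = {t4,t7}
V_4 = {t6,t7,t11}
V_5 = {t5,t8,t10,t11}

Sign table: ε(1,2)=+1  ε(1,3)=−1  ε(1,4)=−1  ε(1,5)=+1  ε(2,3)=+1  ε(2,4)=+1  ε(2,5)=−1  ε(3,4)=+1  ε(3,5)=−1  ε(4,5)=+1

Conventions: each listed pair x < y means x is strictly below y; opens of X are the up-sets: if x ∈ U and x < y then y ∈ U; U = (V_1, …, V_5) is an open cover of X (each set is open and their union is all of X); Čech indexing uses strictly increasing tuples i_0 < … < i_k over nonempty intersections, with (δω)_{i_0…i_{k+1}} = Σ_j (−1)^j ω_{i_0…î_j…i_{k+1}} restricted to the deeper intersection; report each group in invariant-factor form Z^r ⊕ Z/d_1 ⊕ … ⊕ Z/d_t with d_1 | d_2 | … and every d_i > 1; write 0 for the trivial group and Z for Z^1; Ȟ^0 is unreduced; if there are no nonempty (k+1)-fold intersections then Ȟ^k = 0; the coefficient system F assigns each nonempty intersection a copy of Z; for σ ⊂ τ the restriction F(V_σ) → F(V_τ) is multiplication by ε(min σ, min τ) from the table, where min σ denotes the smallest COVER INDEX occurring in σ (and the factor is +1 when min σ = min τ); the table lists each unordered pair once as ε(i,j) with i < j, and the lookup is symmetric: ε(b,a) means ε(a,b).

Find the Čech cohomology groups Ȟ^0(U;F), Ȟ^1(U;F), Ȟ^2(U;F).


nonempty overlaps:
  V12={t3} V15={t10} V23={t4} V34={t7} V45={t11}
C dims 5,5; δ0: rk 4, SNF 1^4
degree 0: 5−4−0 = 1 → Ȟ^0 ≅ Z
degree 1: 5−0−4 = 1 → Ȟ^1 ≅ Z
degree 2: 0−0−0 = 0 → Ȟ^2 ≅ 0

Ȟ^0 = Z,  Ȟ^1 = Z,  Ȟ^2 = 0


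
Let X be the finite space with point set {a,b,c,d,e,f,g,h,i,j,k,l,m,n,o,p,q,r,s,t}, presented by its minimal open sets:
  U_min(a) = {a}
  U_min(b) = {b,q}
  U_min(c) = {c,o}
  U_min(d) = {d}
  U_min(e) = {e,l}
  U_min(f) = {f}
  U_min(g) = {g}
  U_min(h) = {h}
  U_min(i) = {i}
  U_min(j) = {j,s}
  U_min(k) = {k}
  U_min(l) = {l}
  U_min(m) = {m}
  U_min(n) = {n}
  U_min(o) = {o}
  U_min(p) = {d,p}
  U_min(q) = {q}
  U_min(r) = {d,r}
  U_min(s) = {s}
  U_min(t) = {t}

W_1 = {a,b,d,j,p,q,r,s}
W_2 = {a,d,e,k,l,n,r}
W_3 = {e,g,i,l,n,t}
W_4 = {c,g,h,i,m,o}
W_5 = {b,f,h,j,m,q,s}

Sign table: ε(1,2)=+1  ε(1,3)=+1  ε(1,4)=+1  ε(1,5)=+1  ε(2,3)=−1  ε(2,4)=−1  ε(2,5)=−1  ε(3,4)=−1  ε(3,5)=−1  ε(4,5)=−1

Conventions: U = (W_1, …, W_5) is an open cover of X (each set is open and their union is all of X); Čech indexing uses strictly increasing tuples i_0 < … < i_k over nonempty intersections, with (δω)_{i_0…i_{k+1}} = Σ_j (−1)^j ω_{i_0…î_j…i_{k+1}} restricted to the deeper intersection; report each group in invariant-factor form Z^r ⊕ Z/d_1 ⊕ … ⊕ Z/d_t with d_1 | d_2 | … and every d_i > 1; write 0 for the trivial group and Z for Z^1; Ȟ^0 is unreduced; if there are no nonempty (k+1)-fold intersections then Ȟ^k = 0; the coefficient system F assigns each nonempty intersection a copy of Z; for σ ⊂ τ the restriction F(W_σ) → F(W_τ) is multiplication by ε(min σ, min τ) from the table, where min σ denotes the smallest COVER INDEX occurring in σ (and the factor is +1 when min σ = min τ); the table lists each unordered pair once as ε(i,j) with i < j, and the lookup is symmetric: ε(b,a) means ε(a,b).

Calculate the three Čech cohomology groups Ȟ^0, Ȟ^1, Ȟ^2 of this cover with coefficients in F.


nerve of the cover:
  W12={a,d,r} W15={b,j,q,s} W23={e,l,n} W34={g,i} W45={h,m}
C dims 5,5; δ0: rk 5, SNF 1^4·2
Ȟ^0 = (5 − 5) − 0 = 0, so Ȟ^0 ≅ 0
Ȟ^1 = (5 − 0) − 5 = 0 plus torsion [2], so Ȟ^1 ≅ Z/2
Ȟ^2 = (0 − 0) − 0 = 0, so Ȟ^2 ≅ 0

Ȟ^0 = 0,  Ȟ^1 = Z/2,  Ȟ^2 = 0


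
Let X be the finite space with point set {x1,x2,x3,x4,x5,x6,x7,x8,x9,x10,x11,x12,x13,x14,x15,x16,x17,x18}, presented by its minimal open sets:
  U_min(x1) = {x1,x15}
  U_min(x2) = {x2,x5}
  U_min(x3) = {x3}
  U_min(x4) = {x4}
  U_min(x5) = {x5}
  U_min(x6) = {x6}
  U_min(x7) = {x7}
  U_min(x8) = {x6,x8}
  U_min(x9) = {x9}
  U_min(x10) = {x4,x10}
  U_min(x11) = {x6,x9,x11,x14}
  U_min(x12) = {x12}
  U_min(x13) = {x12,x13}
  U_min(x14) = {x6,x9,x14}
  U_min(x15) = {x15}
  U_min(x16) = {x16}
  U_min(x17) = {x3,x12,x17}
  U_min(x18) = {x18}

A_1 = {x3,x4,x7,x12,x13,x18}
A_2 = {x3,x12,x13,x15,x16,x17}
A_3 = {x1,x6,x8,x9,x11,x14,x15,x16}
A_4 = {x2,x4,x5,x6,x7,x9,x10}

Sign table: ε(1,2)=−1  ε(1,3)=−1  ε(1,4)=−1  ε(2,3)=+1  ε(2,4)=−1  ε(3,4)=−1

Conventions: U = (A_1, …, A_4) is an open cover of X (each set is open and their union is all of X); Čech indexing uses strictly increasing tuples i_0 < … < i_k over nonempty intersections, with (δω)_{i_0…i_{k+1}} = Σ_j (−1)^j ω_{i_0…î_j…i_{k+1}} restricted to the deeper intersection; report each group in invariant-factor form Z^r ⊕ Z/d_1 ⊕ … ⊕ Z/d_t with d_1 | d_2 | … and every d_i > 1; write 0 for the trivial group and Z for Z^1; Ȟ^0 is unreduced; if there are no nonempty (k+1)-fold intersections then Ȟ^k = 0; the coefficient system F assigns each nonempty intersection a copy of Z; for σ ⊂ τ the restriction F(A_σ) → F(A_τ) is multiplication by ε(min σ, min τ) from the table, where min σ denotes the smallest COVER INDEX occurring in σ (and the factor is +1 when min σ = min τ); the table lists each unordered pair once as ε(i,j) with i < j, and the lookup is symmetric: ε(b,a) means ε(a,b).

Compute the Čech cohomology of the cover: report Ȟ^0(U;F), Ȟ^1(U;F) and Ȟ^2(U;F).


Ȟ^0 ≅ 0,  Ȟ^1 ≅ Z/2,  Ȟ^2 ≅ 0

nerve simplices:
  A12={x3,x12,x13} A14={x4,x7} A23={x15,x16} A34={x6,x9}
C dims 4,4; δ0: rk 4, SNF 1^3·2
degree 0: 4−4−0 = 0 → Ȟ^0 ≅ 0
degree 1: 4−0−4 = 0 plus torsion [2] → Ȟ^1 ≅ Z/2
degree 2: 0−0−0 = 0 → Ȟ^2 ≅ 0


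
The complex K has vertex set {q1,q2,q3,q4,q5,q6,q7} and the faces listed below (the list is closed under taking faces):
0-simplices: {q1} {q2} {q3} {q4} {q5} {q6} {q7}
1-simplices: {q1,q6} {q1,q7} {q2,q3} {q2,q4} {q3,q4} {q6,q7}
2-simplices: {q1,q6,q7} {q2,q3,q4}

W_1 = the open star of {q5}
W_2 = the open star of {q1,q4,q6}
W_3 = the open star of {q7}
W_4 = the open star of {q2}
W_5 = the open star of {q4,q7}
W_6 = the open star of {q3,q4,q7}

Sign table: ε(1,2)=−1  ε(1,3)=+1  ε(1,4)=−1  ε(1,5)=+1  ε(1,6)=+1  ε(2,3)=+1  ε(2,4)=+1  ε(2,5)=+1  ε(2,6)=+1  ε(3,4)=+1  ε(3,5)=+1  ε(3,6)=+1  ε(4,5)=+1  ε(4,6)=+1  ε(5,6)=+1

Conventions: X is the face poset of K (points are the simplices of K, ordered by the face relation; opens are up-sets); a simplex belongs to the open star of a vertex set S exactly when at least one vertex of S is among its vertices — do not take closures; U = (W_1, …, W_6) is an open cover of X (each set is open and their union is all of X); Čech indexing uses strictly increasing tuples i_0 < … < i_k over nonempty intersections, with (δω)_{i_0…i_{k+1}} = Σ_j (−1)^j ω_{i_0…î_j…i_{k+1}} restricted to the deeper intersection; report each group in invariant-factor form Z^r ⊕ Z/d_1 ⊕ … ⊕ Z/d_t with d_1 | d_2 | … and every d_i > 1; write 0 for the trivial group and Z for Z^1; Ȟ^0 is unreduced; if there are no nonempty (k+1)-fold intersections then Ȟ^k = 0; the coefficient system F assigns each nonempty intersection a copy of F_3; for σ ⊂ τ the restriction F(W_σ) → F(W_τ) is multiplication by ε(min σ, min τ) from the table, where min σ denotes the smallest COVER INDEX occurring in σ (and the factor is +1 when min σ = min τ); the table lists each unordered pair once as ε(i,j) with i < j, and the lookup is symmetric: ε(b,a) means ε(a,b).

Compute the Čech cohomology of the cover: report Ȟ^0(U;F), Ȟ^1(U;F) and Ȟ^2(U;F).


Ȟ^0 = Z/3 ⊕ Z/3,  Ȟ^1 = 0,  Ȟ^2 = 0

nonempty overlaps:
  W1={{q5}} W2={{q1},{q4},{q6},{q1,q6},{q1,q7},{q2,q4},{q3,q4},{q6,q7},{q1,q6,q7},{q2,q3,q4}} W3={{q7},{q1,q7},{q6,q7},{q1,q6,q7}} W4={{q2},{q2,q3},{q2,q4},{q2,q3,q4}} W5={{q4},{q7},{q1,q7},{q2,q4},{q3,q4},{q6,q7},{q1,q6,q7},{q2,q3,q4}} W6={{q3},{q4},{q7},{q1,q7},{q2,q3},{q2,q4},{q3,q4},{q6,q7},{q1,q6,q7},{q2,q3,q4}}
  W23={{q1,q7},{q6,q7},{q1,q6,q7}} W24={{q2,q4},{q2,q3,q4}} W25={{q4},{q1,q7},{q2,q4},{q3,q4},{q6,q7},{q1,q6,q7},{q2,q3,q4}} W26={{q4},{q1,q7},{q2,q4},{q3,q4},{q6,q7},{q1,q6,q7},{q2,q3,q4}} W35={{q7},{q1,q7},{q6,q7},{q1,q6,q7}} W36={{q7},{q1,q7},{q6,q7},{q1,q6,q7}} W45={{q2,q4},{q2,q3,q4}} W46={{q2,q3},{q2,q4},{q2,q3,q4}} W56={{q4},{q7},{q1,q7},{q2,q4},{q3,q4},{q6,q7},{q1,q6,q7},{q2,q3,q4}}
  W235={{q1,q7},{q6,q7},{q1,q6,q7}} W236={{q1,q7},{q6,q7},{q1,q6,q7}} W245={{q2,q4},{q2,q3,q4}} W246={{q2,q4},{q2,q3,q4}} W256={{q4},{q1,q7},{q2,q4},{q3,q4},{q6,q7},{q1,q6,q7},{q2,q3,q4}} W356={{q7},{q1,q7},{q6,q7},{q1,q6,q7}} W456={{q2,q4},{q2,q3,q4}}
  W2356={{q1,q7},{q6,q7},{q1,q6,q7}} W2456={{q2,q4},{q2,q3,q4}}
C dims 6,9,7,2; δ0: rk_F3 4; δ1: rk_F3 5; δ2: rk_F3 2
degree 0: 6−4−0 = 2 → Ȟ^0 ≅ Z/3 ⊕ Z/3
degree 1: 9−5−4 = 0 → Ȟ^1 ≅ 0
degree 2: 7−2−5 = 0 → Ȟ^2 ≅ 0
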